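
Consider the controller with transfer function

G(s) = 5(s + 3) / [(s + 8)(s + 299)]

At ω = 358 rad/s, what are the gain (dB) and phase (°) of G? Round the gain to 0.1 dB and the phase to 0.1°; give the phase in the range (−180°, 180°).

At s = jω = j358:
zero (s+3): 3 + j358 → |·| = √(3²+358²) = √128173 ≈ 358.01, ∠ = arctan(358/3) ≈ 89.52°
pole (s+8): 8 + j358 → |·| = √(8²+358²) = √128228 ≈ 358.09, ∠ = arctan(358/8) ≈ 88.72°
pole (s+299): 299 + j358 → |·| = √(299²+358²) = √217565 ≈ 466.44, ∠ = arctan(358/299) ≈ 50.13°
|G| = 5 · 358.01 / 1.6703e+05 ≈ 0.010717
Gain = 20 log₁₀(0.010717) ≈ -39.40 dB
∠G = 89.52° − 138.85° = -49.33°

-39.4 dB, -49.3°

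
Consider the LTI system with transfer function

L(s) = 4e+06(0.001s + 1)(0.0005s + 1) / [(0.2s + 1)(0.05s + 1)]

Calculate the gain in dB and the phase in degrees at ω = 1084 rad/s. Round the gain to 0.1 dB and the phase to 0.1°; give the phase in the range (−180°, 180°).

At ω = 1084 rad/s:
zero (1 + j1084·0.001) = 1 + j1.084 → |·| ≈ 1.4748, ∠ ≈ 47.31°
zero (1 + j1084·0.0005) = 1 + j0.542 → |·| ≈ 1.1374, ∠ ≈ 28.46°
pole (1 + j1084·0.2) = 1 + j216.8 → |·| ≈ 216.8, ∠ ≈ 89.74°
pole (1 + j1084·0.05) = 1 + j54.2 → |·| ≈ 54.209, ∠ ≈ 88.94°
|L| = 4e+06 · 1.4748 · 1.1374 / (216.8 · 54.209) ≈ 570.92
Gain = 20 log₁₀(570.92) ≈ 55.13 dB
∠L = (47.31° + 28.46°) − (89.74° + 88.94°) = -102.91°

55.1 dB, -102.9°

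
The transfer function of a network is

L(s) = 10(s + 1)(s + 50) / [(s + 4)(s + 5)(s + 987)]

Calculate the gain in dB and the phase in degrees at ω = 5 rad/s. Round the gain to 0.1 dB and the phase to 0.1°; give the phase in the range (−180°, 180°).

-24.8 dB, -12.2°

At s = jω = j5:
zero (s+1): 1 + j5 → |·| = √(1²+5²) = √26 ≈ 5.099, ∠ = arctan(5/1) ≈ 78.69°
zero (s+50): 50 + j5 → |·| = √(50²+5²) = √2525 ≈ 50.249, ∠ = arctan(5/50) ≈ 5.71°
pole (s+4): 4 + j5 → |·| = √(4²+5²) = √41 ≈ 6.4031, ∠ = arctan(5/4) ≈ 51.34°
pole (s+5): 5 + j5 → |·| = √(5²+5²) = √50 ≈ 7.0711, ∠ = arctan(5/5) ≈ 45.00°
pole (s+987): 987 + j5 → |·| = √(987²+5²) = √974194 ≈ 987.01, ∠ = arctan(5/987) ≈ 0.29°
|L| = 10 · 256.22 / 44689 ≈ 0.057334
Gain = 20 log₁₀(0.057334) ≈ -24.83 dB
∠L = 84.40° − 96.63° = -12.23°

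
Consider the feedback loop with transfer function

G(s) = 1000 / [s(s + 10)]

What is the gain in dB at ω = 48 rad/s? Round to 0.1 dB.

-7.4 dB

At s = jω = j48:
pole (s+10): 10 + j48 → |·| = √(10²+48²) = √2404 ≈ 49.031, ∠ = arctan(48/10) ≈ 78.23°
pole at origin: |s| = 48, ∠ = 90.00° (in denominator)
|G| = 1000 / 2353.5 ≈ 0.4249
Gain = 20 log₁₀(0.4249) ≈ -7.43 dB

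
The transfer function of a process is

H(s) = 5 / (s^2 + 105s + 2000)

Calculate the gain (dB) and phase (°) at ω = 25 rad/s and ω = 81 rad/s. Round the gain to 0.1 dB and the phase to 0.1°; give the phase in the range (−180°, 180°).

Substitute s = j25:
Numerator: 5 = 5 + j0
Denominator: (j25)^2 + 105(j25) + 2000 = 1375 + j2625
|N| = √(5² + 0²) ≈ 5, ∠N ≈ 0.00°
|D| = √(1375² + 2625²) ≈ 2963.3, ∠D ≈ 62.35°
|H| = 5 / 2963.3 ≈ 0.0016873
Gain = 20 log₁₀(0.0016873) ≈ -55.46 dB
∠H = 0.00° − 62.35° = -62.35°

Substitute s = j81:
Numerator: 5 = 5 + j0
Denominator: (j81)^2 + 105(j81) + 2000 = -4561 + j8505
|N| = √(5² + 0²) ≈ 5, ∠N ≈ 0.00°
|D| = √(4561² + 8505²) ≈ 9650.8, ∠D ≈ 118.20°
|H| = 5 / 9650.8 ≈ 0.00051809
Gain = 20 log₁₀(0.00051809) ≈ -65.71 dB
∠H = 0.00° − 118.20° = -118.20°

ω = 25: -55.5 dB, -62.4°; ω = 81: -65.7 dB, -118.2°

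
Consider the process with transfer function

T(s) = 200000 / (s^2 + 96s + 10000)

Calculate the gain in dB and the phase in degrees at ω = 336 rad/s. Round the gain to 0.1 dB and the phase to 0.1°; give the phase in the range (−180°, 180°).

At s = jω = j336:
quadratic: (j336)² + 96·j336 + 10000 = -102896 + j32256 → |·| ≈ 1.0783e+05, ∠ ≈ 162.59°
|T| = 200000 / 1.0783e+05 ≈ 1.8548
Gain = 20 log₁₀(1.8548) ≈ 5.37 dB
∠T = 0.00° − 162.59° = -162.59°

5.4 dB, -162.6°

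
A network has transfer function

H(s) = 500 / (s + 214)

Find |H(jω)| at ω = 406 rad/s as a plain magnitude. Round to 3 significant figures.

1.09

At s = jω = j406:
pole (s+214): 214 + j406 → |·| = √(214²+406²) = √210632 ≈ 458.95, ∠ = arctan(406/214) ≈ 62.21°
|H| = 500 / 458.95 ≈ 1.0894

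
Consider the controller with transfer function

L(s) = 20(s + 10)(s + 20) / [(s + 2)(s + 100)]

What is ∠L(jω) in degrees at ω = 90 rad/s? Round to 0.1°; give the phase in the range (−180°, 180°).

30.4°

At s = jω = j90:
zero (s+10): 10 + j90 → |·| = √(10²+90²) = √8200 ≈ 90.554, ∠ = arctan(90/10) ≈ 83.66°
zero (s+20): 20 + j90 → |·| = √(20²+90²) = √8500 ≈ 92.195, ∠ = arctan(90/20) ≈ 77.47°
pole (s+2): 2 + j90 → |·| = √(2²+90²) = √8104 ≈ 90.022, ∠ = arctan(90/2) ≈ 88.73°
pole (s+100): 100 + j90 → |·| = √(100²+90²) = √18100 ≈ 134.54, ∠ = arctan(90/100) ≈ 41.99°
∠L = 161.13° − 130.72° = 30.41°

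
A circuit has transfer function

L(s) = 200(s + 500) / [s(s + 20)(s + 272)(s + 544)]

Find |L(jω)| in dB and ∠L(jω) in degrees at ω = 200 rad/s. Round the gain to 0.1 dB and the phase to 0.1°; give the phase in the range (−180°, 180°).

At s = jω = j200:
zero (s+500): 500 + j200 → |·| = √(500²+200²) = √290000 ≈ 538.52, ∠ = arctan(200/500) ≈ 21.80°
pole (s+20): 20 + j200 → |·| = √(20²+200²) = √40400 ≈ 201, ∠ = arctan(200/20) ≈ 84.29°
pole (s+272): 272 + j200 → |·| = √(272²+200²) = √113984 ≈ 337.62, ∠ = arctan(200/272) ≈ 36.33°
pole (s+544): 544 + j200 → |·| = √(544²+200²) = √335936 ≈ 579.6, ∠ = arctan(200/544) ≈ 20.19°
pole at origin: |s| = 200, ∠ = 90.00° (in denominator)
|L| = 200 · 538.52 / 7.8665e+09 ≈ 1.3691e-05
Gain = 20 log₁₀(1.3691e-05) ≈ -97.27 dB
∠L = 21.80° − 230.81° = -209.01° ≡ 150.99° (principal value)

-97.3 dB, 151.0°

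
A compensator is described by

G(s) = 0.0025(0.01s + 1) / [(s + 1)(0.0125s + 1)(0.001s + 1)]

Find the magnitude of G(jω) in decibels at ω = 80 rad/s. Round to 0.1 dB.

-91.0 dB

At ω = 80 rad/s:
zero (1 + j80·0.01) = 1 + j0.8 → |·| ≈ 1.2806, ∠ ≈ 38.66°
pole (1 + j80·1) = 1 + j80 → |·| ≈ 80.006, ∠ ≈ 89.28°
pole (1 + j80·0.0125) = 1 + j1 → |·| ≈ 1.4142, ∠ ≈ 45.00°
pole (1 + j80·0.001) = 1 + j0.08 → |·| ≈ 1.0032, ∠ ≈ 4.57°
|G| = 0.0025 · 1.2806 / (80.006 · 1.4142 · 1.0032) ≈ 2.8205e-05
Gain = 20 log₁₀(2.8205e-05) ≈ -90.99 dB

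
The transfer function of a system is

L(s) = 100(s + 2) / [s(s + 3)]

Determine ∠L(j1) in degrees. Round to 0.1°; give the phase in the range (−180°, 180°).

-81.9°

At s = jω = j1:
zero (s+2): 2 + j1 → |·| = √(2²+1²) = √5 ≈ 2.2361, ∠ = arctan(1/2) ≈ 26.57°
pole (s+3): 3 + j1 → |·| = √(3²+1²) = √10 ≈ 3.1623, ∠ = arctan(1/3) ≈ 18.43°
pole at origin: |s| = 1, ∠ = 90.00° (in denominator)
∠L = 26.57° − 108.43° = -81.86°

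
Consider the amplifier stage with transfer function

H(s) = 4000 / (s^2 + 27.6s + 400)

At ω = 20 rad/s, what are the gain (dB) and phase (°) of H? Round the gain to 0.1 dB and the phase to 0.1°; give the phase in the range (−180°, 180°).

At s = jω = j20:
quadratic: (j20)² + 27.6·j20 + 400 = 0 + j552 → |·| ≈ 552, ∠ ≈ 90.00°
|H| = 4000 / 552 ≈ 7.2464
Gain = 20 log₁₀(7.2464) ≈ 17.20 dB
∠H = 0.00° − 90.00° = -90.00°

17.2 dB, -90.0°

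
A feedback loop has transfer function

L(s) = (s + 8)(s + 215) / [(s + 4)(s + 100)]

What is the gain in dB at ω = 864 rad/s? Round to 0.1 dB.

0.2 dB

At s = jω = j864:
zero (s+8): 8 + j864 → |·| = √(8²+864²) = √746560 ≈ 864.04, ∠ = arctan(864/8) ≈ 89.47°
zero (s+215): 215 + j864 → |·| = √(215²+864²) = √792721 ≈ 890.35, ∠ = arctan(864/215) ≈ 76.03°
pole (s+4): 4 + j864 → |·| = √(4²+864²) = √746512 ≈ 864.01, ∠ = arctan(864/4) ≈ 89.73°
pole (s+100): 100 + j864 → |·| = √(100²+864²) = √756496 ≈ 869.77, ∠ = arctan(864/100) ≈ 83.40°
|L| = 1 · 7.693e+05 / 7.5149e+05 ≈ 1.0237
Gain = 20 log₁₀(1.0237) ≈ 0.20 dB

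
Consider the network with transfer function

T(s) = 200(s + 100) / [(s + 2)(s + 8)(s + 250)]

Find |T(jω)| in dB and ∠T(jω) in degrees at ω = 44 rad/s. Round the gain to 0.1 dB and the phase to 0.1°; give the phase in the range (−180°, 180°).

At s = jω = j44:
zero (s+100): 100 + j44 → |·| = √(100²+44²) = √11936 ≈ 109.25, ∠ = arctan(44/100) ≈ 23.75°
pole (s+2): 2 + j44 → |·| = √(2²+44²) = √1940 ≈ 44.045, ∠ = arctan(44/2) ≈ 87.40°
pole (s+8): 8 + j44 → |·| = √(8²+44²) = √2000 ≈ 44.721, ∠ = arctan(44/8) ≈ 79.70°
pole (s+250): 250 + j44 → |·| = √(250²+44²) = √64436 ≈ 253.84, ∠ = arctan(44/250) ≈ 9.98°
|T| = 200 · 109.25 / 5e+05 ≈ 0.0437
Gain = 20 log₁₀(0.0437) ≈ -27.19 dB
∠T = 23.75° − 177.08° = -153.33°

-27.2 dB, -153.3°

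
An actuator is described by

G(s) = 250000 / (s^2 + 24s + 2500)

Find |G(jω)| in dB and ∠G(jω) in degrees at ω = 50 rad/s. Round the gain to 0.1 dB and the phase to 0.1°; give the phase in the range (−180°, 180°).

46.4 dB, -90.0°

At s = jω = j50:
quadratic: (j50)² + 24·j50 + 2500 = 0 + j1200 → |·| ≈ 1200, ∠ ≈ 90.00°
|G| = 250000 / 1200 ≈ 208.33
Gain = 20 log₁₀(208.33) ≈ 46.38 dB
∠G = 0.00° − 90.00° = -90.00°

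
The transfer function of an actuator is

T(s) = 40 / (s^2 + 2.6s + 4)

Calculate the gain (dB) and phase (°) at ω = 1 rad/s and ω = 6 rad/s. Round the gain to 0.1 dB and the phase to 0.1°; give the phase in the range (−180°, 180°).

At s = jω = j1:
quadratic: (j1)² + 2.6·j1 + 4 = 3 + j2.6 → |·| ≈ 3.9699, ∠ ≈ 40.91°
|T| = 40 / 3.9699 ≈ 10.076
Gain = 20 log₁₀(10.076) ≈ 20.07 dB
∠T = 0.00° − 40.91° = -40.91°

At s = jω = j6:
quadratic: (j6)² + 2.6·j6 + 4 = -32 + j15.6 → |·| ≈ 35.6, ∠ ≈ 154.01°
|T| = 40 / 35.6 ≈ 1.1236
Gain = 20 log₁₀(1.1236) ≈ 1.01 dB
∠T = 0.00° − 154.01° = -154.01°

ω = 1: 20.1 dB, -40.9°; ω = 6: 1.0 dB, -154.0°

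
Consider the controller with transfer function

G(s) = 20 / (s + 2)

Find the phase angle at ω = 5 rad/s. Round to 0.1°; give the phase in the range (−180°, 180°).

Substitute s = j5:
Numerator: 20 = 20 + j0
Denominator: (j5) + 2 = 2 + j5
|N| = √(20² + 0²) ≈ 20, ∠N ≈ 0.00°
|D| = √(2² + 5²) ≈ 5.3852, ∠D ≈ 68.20°
∠G = 0.00° − 68.20° = -68.20°

-68.2°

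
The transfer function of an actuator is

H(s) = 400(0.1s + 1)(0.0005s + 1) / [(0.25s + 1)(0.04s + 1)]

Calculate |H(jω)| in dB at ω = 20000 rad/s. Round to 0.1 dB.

At ω = 20000 rad/s:
zero (1 + j20000·0.1) = 1 + j2000 → |·| ≈ 2000, ∠ ≈ 89.97°
zero (1 + j20000·0.0005) = 1 + j10 → |·| ≈ 10.05, ∠ ≈ 84.29°
pole (1 + j20000·0.25) = 1 + j5000 → |·| ≈ 5000, ∠ ≈ 89.99°
pole (1 + j20000·0.04) = 1 + j800 → |·| ≈ 800, ∠ ≈ 89.93°
|H| = 400 · 2000 · 10.05 / (5000 · 800) ≈ 2.01
Gain = 20 log₁₀(2.01) ≈ 6.06 dB

6.1 dB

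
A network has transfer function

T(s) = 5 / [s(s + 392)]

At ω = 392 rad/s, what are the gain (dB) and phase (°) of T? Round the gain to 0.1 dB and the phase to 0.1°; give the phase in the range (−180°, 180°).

At s = jω = j392:
pole (s+392): 392 + j392 → |·| = √(392²+392²) = √307328 ≈ 554.37, ∠ = arctan(392/392) ≈ 45.00°
pole at origin: |s| = 392, ∠ = 90.00° (in denominator)
|T| = 5 / 2.1731e+05 ≈ 2.3009e-05
Gain = 20 log₁₀(2.3009e-05) ≈ -92.76 dB
∠T = 0.00° − 135.00° = -135.00°

-92.8 dB, -135.0°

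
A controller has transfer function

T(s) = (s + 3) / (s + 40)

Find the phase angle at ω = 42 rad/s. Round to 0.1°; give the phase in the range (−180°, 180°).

Substitute s = j42:
Numerator: (j42) + 3 = 3 + j42
Denominator: (j42) + 40 = 40 + j42
|N| = √(3² + 42²) ≈ 42.107, ∠N ≈ 85.91°
|D| = √(40² + 42²) ≈ 58, ∠D ≈ 46.40°
∠T = 85.91° − 46.40° = 39.51°

39.5°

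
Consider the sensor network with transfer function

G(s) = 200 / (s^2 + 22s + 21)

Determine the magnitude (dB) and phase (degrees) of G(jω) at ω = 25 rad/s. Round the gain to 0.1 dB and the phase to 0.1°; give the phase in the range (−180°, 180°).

-12.2 dB, -137.7°

Substitute s = j25:
Numerator: 200 = 200 + j0
Denominator: (j25)^2 + 22(j25) + 21 = -604 + j550
|N| = √(200² + 0²) ≈ 200, ∠N ≈ 0.00°
|D| = √(604² + 550²) ≈ 816.89, ∠D ≈ 137.68°
|G| = 200 / 816.89 ≈ 0.24483
Gain = 20 log₁₀(0.24483) ≈ -12.22 dB
∠G = 0.00° − 137.68° = -137.68°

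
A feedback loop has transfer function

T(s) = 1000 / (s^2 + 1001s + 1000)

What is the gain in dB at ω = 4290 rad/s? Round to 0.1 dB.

Substitute s = j4290:
Numerator: 1000 = 1000 + j0
Denominator: (j4290)^2 + 1001(j4290) + 1000 = -18403100 + j4294290
|N| = √(1000² + 0²) ≈ 1000, ∠N ≈ 0.00°
|D| = √(18403100² + 4294290²) ≈ 1.8897e+07, ∠D ≈ 166.87°
|T| = 1000 / 1.8897e+07 ≈ 5.2918e-05
Gain = 20 log₁₀(5.2918e-05) ≈ -85.53 dB

-85.5 dB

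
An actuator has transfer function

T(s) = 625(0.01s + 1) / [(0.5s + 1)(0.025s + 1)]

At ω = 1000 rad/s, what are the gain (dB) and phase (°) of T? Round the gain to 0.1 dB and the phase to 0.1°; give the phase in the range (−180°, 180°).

-6.0 dB, -93.3°

At ω = 1000 rad/s:
zero (1 + j1000·0.01) = 1 + j10 → |·| ≈ 10.05, ∠ ≈ 84.29°
pole (1 + j1000·0.5) = 1 + j500 → |·| ≈ 500, ∠ ≈ 89.89°
pole (1 + j1000·0.025) = 1 + j25 → |·| ≈ 25.02, ∠ ≈ 87.71°
|T| = 625 · 10.05 / (500 · 25.02) ≈ 0.5021
Gain = 20 log₁₀(0.5021) ≈ -5.98 dB
∠T = (84.29°) − (89.89° + 87.71°) = -93.31°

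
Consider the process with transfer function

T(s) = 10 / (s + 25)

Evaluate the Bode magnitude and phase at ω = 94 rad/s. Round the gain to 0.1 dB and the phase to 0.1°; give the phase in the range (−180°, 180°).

At s = jω = j94:
pole (s+25): 25 + j94 → |·| = √(25²+94²) = √9461 ≈ 97.268, ∠ = arctan(94/25) ≈ 75.11°
|T| = 10 / 97.268 ≈ 0.10281
Gain = 20 log₁₀(0.10281) ≈ -19.76 dB
∠T = 0.00° − 75.11° = -75.11°

-19.8 dB, -75.1°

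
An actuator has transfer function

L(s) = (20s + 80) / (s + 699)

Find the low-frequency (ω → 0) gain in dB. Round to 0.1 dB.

-18.8 dB

L(0) = 80 / 699 ≈ 0.11445
20 log₁₀(0.11445) ≈ -18.83 dB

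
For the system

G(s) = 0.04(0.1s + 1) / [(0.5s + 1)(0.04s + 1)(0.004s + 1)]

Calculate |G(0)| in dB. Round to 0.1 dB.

G(0) = 0.04 · 1 / 1 = 0.04
20 log₁₀(0.04) ≈ -27.96 dB

-28.0 dB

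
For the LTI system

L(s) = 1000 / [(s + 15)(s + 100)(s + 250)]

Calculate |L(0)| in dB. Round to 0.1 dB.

L(0) = 1000 / (15·100·250) ≈ 0.0026667
20 log₁₀(0.0026667) ≈ -51.48 dB

-51.5 dB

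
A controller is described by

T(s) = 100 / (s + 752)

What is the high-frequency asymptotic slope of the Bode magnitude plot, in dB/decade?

-20 dB/decade

Each pole contributes −20 dB/decade at high frequency; each zero contributes +20 dB/decade.
Net: 0 zero(s) − 1 pole(s) → -20 dB/decade.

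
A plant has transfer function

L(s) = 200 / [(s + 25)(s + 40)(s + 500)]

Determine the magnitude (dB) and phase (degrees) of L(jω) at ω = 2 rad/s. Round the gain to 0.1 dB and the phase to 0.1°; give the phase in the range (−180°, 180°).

-68.0 dB, -7.7°

At s = jω = j2:
pole (s+25): 25 + j2 → |·| = √(25²+2²) = √629 ≈ 25.08, ∠ = arctan(2/25) ≈ 4.57°
pole (s+40): 40 + j2 → |·| = √(40²+2²) = √1604 ≈ 40.05, ∠ = arctan(2/40) ≈ 2.86°
pole (s+500): 500 + j2 → |·| = √(500²+2²) = √250004 ≈ 500, ∠ = arctan(2/500) ≈ 0.23°
|L| = 200 / 5.0223e+05 ≈ 0.00039822
Gain = 20 log₁₀(0.00039822) ≈ -68.00 dB
∠L = 0.00° − 7.66° = -7.66°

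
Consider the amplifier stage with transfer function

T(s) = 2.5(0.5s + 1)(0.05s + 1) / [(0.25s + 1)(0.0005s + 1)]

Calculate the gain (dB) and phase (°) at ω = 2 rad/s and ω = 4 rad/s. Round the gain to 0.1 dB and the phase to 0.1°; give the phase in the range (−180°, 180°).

ω = 2: 10.0 dB, 24.1°; ω = 4: 12.1 dB, 29.6°

At ω = 2 rad/s:
zero (1 + j2·0.5) = 1 + j1 → |·| ≈ 1.4142, ∠ ≈ 45.00°
zero (1 + j2·0.05) = 1 + j0.1 → |·| ≈ 1.005, ∠ ≈ 5.71°
pole (1 + j2·0.25) = 1 + j0.5 → |·| ≈ 1.118, ∠ ≈ 26.57°
pole (1 + j2·0.0005) = 1 + j0.001 → |·| ≈ 1, ∠ ≈ 0.06°
|T| = 2.5 · 1.4142 · 1.005 / (1.118 · 1) ≈ 3.1782
Gain = 20 log₁₀(3.1782) ≈ 10.04 dB
∠T = (45.00° + 5.71°) − (26.57° + 0.06°) = 24.08°

At ω = 4 rad/s:
zero (1 + j4·0.5) = 1 + j2 → |·| ≈ 2.2361, ∠ ≈ 63.43°
zero (1 + j4·0.05) = 1 + j0.2 → |·| ≈ 1.0198, ∠ ≈ 11.31°
pole (1 + j4·0.25) = 1 + j1 → |·| ≈ 1.4142, ∠ ≈ 45.00°
pole (1 + j4·0.0005) = 1 + j0.002 → |·| ≈ 1, ∠ ≈ 0.11°
|T| = 2.5 · 2.2361 · 1.0198 / (1.4142 · 1) ≈ 4.0312
Gain = 20 log₁₀(4.0312) ≈ 12.11 dB
∠T = (63.43° + 11.31°) − (45.00° + 0.11°) = 29.63°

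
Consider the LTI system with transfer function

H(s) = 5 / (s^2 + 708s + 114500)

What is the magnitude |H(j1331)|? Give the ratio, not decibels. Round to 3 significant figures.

2.62e-06

Substitute s = j1331:
Numerator: 5 = 5 + j0
Denominator: (j1331)^2 + 708(j1331) + 114500 = -1657061 + j942348
|N| = √(5² + 0²) ≈ 5, ∠N ≈ 0.00°
|D| = √(1657061² + 942348²) ≈ 1.9063e+06, ∠D ≈ 150.37°
|H| = 5 / 1.9063e+06 ≈ 2.6229e-06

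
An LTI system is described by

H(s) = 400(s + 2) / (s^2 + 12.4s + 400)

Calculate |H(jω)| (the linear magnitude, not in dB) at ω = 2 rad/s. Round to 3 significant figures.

At s = jω = j2:
zero (s+2): 2 + j2 → |·| = √(2²+2²) = √8 ≈ 2.8284, ∠ = arctan(2/2) ≈ 45.00°
quadratic: (j2)² + 12.4·j2 + 400 = 396 + j24.8 → |·| ≈ 396.78, ∠ ≈ 3.58°
|H| = 400 · 2.8284 / 396.78 ≈ 2.8514

2.85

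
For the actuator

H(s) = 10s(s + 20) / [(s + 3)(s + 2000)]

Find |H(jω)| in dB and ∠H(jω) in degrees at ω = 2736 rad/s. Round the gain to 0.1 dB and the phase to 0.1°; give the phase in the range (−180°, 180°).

At s = jω = j2736:
zero (s+20): 20 + j2736 → |·| = √(20²+2736²) = √7486096 ≈ 2736.1, ∠ = arctan(2736/20) ≈ 89.58°
zero at origin: s = j2736 → |·| = 2736, ∠ = 90.00°
pole (s+3): 3 + j2736 → |·| = √(3²+2736²) = √7485705 ≈ 2736, ∠ = arctan(2736/3) ≈ 89.94°
pole (s+2000): 2000 + j2736 → |·| = √(2000²+2736²) = √11485696 ≈ 3389.1, ∠ = arctan(2736/2000) ≈ 53.83°
|H| = 10 · 7.486e+06 / 9.2726e+06 ≈ 8.0732
Gain = 20 log₁₀(8.0732) ≈ 18.14 dB
∠H = 179.58° − 143.77° = 35.81°

18.1 dB, 35.8°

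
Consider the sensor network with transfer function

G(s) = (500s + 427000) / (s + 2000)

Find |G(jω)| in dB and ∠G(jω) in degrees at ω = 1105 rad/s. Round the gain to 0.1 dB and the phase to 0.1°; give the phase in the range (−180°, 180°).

Substitute s = j1105:
Numerator: 500(j1105) + 427000 = 427000 + j552500
Denominator: (j1105) + 2000 = 2000 + j1105
|N| = √(427000² + 552500²) ≈ 6.9827e+05, ∠N ≈ 52.30°
|D| = √(2000² + 1105²) ≈ 2285, ∠D ≈ 28.92°
|G| = 6.9827e+05 / 2285 ≈ 305.59
Gain = 20 log₁₀(305.59) ≈ 49.70 dB
∠G = 52.30° − 28.92° = 23.38°

49.7 dB, 23.4°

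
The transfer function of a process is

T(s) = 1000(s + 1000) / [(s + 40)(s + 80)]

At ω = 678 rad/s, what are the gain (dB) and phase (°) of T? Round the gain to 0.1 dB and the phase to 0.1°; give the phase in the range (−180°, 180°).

8.3 dB, -135.8°

At s = jω = j678:
zero (s+1000): 1000 + j678 → |·| = √(1000²+678²) = √1459684 ≈ 1208.2, ∠ = arctan(678/1000) ≈ 34.14°
pole (s+40): 40 + j678 → |·| = √(40²+678²) = √461284 ≈ 679.18, ∠ = arctan(678/40) ≈ 86.62°
pole (s+80): 80 + j678 → |·| = √(80²+678²) = √466084 ≈ 682.7, ∠ = arctan(678/80) ≈ 83.27°
|T| = 1000 · 1208.2 / 4.6368e+05 ≈ 2.6057
Gain = 20 log₁₀(2.6057) ≈ 8.32 dB
∠T = 34.14° − 169.89° = -135.75°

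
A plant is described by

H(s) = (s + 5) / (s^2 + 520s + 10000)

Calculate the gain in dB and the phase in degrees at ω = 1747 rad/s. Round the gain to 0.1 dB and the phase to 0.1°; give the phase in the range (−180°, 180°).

-65.2 dB, -73.5°

Substitute s = j1747:
Numerator: (j1747) + 5 = 5 + j1747
Denominator: (j1747)^2 + 520(j1747) + 10000 = -3042009 + j908440
|N| = √(5² + 1747²) ≈ 1747, ∠N ≈ 89.84°
|D| = √(3042009² + 908440²) ≈ 3.1748e+06, ∠D ≈ 163.37°
|H| = 1747 / 3.1748e+06 ≈ 0.00055027
Gain = 20 log₁₀(0.00055027) ≈ -65.19 dB
∠H = 89.84° − 163.37° = -73.53°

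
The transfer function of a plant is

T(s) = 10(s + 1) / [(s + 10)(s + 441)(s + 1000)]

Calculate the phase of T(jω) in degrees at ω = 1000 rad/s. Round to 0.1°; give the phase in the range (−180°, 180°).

At s = jω = j1000:
zero (s+1): 1 + j1000 → |·| = √(1²+1000²) = √1000001 ≈ 1000, ∠ = arctan(1000/1) ≈ 89.94°
pole (s+10): 10 + j1000 → |·| = √(10²+1000²) = √1000100 ≈ 1000, ∠ = arctan(1000/10) ≈ 89.43°
pole (s+441): 441 + j1000 → |·| = √(441²+1000²) = √1194481 ≈ 1092.9, ∠ = arctan(1000/441) ≈ 66.20°
pole (s+1000): 1000 + j1000 → |·| = √(1000²+1000²) = √2000000 ≈ 1414.2, ∠ = arctan(1000/1000) ≈ 45.00°
∠T = 89.94° − 200.63° = -110.69°

-110.7°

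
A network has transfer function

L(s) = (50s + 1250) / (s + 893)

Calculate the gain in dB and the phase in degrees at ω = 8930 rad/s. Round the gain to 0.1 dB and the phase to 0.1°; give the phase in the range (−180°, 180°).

33.9 dB, 5.6°

Substitute s = j8930:
Numerator: 50(j8930) + 1250 = 1250 + j446500
Denominator: (j8930) + 893 = 893 + j8930
|N| = √(1250² + 446500²) ≈ 4.465e+05, ∠N ≈ 89.84°
|D| = √(893² + 8930²) ≈ 8974.5, ∠D ≈ 84.29°
|L| = 4.465e+05 / 8974.5 ≈ 49.752
Gain = 20 log₁₀(49.752) ≈ 33.94 dB
∠L = 89.84° − 84.29° = 5.55°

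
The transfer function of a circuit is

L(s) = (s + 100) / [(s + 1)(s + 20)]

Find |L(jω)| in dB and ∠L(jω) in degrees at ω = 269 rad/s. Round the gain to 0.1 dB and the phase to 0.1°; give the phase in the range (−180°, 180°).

-48.1 dB, -105.9°

At s = jω = j269:
zero (s+100): 100 + j269 → |·| = √(100²+269²) = √82361 ≈ 286.99, ∠ = arctan(269/100) ≈ 69.61°
pole (s+1): 1 + j269 → |·| = √(1²+269²) = √72362 ≈ 269, ∠ = arctan(269/1) ≈ 89.79°
pole (s+20): 20 + j269 → |·| = √(20²+269²) = √72761 ≈ 269.74, ∠ = arctan(269/20) ≈ 85.75°
|L| = 1 · 286.99 / 72560 ≈ 0.0039552
Gain = 20 log₁₀(0.0039552) ≈ -48.06 dB
∠L = 69.61° − 175.54° = -105.93°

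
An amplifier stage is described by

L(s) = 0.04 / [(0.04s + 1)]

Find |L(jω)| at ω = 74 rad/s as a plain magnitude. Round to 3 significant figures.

At ω = 74 rad/s:
pole (1 + j74·0.04) = 1 + j2.96 → |·| ≈ 3.1244, ∠ ≈ 71.33°
|L| = 0.04 · 1 / (3.1244) ≈ 0.012802

0.0128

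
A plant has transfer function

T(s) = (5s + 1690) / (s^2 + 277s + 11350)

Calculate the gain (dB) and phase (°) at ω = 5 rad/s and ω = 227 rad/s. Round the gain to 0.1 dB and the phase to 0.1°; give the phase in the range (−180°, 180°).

Substitute s = j5:
Numerator: 5(j5) + 1690 = 1690 + j25
Denominator: (j5)^2 + 277(j5) + 11350 = 11325 + j1385
|N| = √(1690² + 25²) ≈ 1690.2, ∠N ≈ 0.85°
|D| = √(11325² + 1385²) ≈ 11409, ∠D ≈ 6.97°
|T| = 1690.2 / 11409 ≈ 0.14815
Gain = 20 log₁₀(0.14815) ≈ -16.59 dB
∠T = 0.85° − 6.97° = -6.12°

Substitute s = j227:
Numerator: 5(j227) + 1690 = 1690 + j1135
Denominator: (j227)^2 + 277(j227) + 11350 = -40179 + j62879
|N| = √(1690² + 1135²) ≈ 2035.8, ∠N ≈ 33.89°
|D| = √(40179² + 62879²) ≈ 74620, ∠D ≈ 122.58°
|T| = 2035.8 / 74620 ≈ 0.027282
Gain = 20 log₁₀(0.027282) ≈ -31.28 dB
∠T = 33.89° − 122.58° = -88.69°

ω = 5: -16.6 dB, -6.1°; ω = 227: -31.3 dB, -88.7°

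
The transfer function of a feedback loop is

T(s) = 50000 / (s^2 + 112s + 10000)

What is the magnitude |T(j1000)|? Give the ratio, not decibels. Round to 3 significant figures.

At s = jω = j1000:
quadratic: (j1000)² + 112·j1000 + 10000 = -990000 + j112000 → |·| ≈ 9.9632e+05, ∠ ≈ 173.55°
|T| = 50000 / 9.9632e+05 ≈ 0.050185

0.0502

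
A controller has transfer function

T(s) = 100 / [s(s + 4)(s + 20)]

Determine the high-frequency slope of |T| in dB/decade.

-60 dB/decade

Each pole contributes −20 dB/decade at high frequency; each zero contributes +20 dB/decade.
Net: 0 zero(s) − 3 pole(s) → -60 dB/decade.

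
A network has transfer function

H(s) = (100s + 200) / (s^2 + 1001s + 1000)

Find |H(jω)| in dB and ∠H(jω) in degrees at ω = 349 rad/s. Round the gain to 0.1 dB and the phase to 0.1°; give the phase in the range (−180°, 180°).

-20.5 dB, -19.4°

Substitute s = j349:
Numerator: 100(j349) + 200 = 200 + j34900
Denominator: (j349)^2 + 1001(j349) + 1000 = -120801 + j349349
|N| = √(200² + 34900²) ≈ 34901, ∠N ≈ 89.67°
|D| = √(120801² + 349349²) ≈ 3.6965e+05, ∠D ≈ 109.07°
|H| = 34901 / 3.6965e+05 ≈ 0.094416
Gain = 20 log₁₀(0.094416) ≈ -20.50 dB
∠H = 89.67° − 109.07° = -19.40°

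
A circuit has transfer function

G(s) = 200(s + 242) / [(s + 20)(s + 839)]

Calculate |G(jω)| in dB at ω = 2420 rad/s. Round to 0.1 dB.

At s = jω = j2420:
zero (s+242): 242 + j2420 → |·| = √(242²+2420²) = √5914964 ≈ 2432.1, ∠ = arctan(2420/242) ≈ 84.29°
pole (s+20): 20 + j2420 → |·| = √(20²+2420²) = √5856800 ≈ 2420.1, ∠ = arctan(2420/20) ≈ 89.53°
pole (s+839): 839 + j2420 → |·| = √(839²+2420²) = √6560321 ≈ 2561.3, ∠ = arctan(2420/839) ≈ 70.88°
|G| = 200 · 2432.1 / 6.1986e+06 ≈ 0.078473
Gain = 20 log₁₀(0.078473) ≈ -22.11 dB

-22.1 dB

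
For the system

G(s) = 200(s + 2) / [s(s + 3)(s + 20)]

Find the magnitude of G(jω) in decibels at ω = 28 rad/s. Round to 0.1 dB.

At s = jω = j28:
zero (s+2): 2 + j28 → |·| = √(2²+28²) = √788 ≈ 28.071, ∠ = arctan(28/2) ≈ 85.91°
pole (s+3): 3 + j28 → |·| = √(3²+28²) = √793 ≈ 28.16, ∠ = arctan(28/3) ≈ 83.88°
pole (s+20): 20 + j28 → |·| = √(20²+28²) = √1184 ≈ 34.409, ∠ = arctan(28/20) ≈ 54.46°
pole at origin: |s| = 28, ∠ = 90.00° (in denominator)
|G| = 200 · 28.071 / 27131 ≈ 0.20693
Gain = 20 log₁₀(0.20693) ≈ -13.68 dB

-13.7 dB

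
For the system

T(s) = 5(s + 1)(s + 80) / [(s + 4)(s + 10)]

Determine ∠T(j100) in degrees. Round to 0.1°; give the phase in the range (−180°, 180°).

At s = jω = j100:
zero (s+1): 1 + j100 → |·| = √(1²+100²) = √10001 ≈ 100, ∠ = arctan(100/1) ≈ 89.43°
zero (s+80): 80 + j100 → |·| = √(80²+100²) = √16400 ≈ 128.06, ∠ = arctan(100/80) ≈ 51.34°
pole (s+4): 4 + j100 → |·| = √(4²+100²) = √10016 ≈ 100.08, ∠ = arctan(100/4) ≈ 87.71°
pole (s+10): 10 + j100 → |·| = √(10²+100²) = √10100 ≈ 100.5, ∠ = arctan(100/10) ≈ 84.29°
∠T = 140.77° − 172.00° = -31.23°

-31.2°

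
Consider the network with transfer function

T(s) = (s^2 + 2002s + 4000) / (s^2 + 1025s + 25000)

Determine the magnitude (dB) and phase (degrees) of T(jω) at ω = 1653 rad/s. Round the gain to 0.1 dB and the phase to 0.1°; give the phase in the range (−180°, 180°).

2.6 dB, -18.5°

Substitute s = j1653:
Numerator: (j1653)^2 + 2002(j1653) + 4000 = -2728409 + j3309306
Denominator: (j1653)^2 + 1025(j1653) + 25000 = -2707409 + j1694325
|N| = √(2728409² + 3309306²) ≈ 4.289e+06, ∠N ≈ 129.50°
|D| = √(2707409² + 1694325²) ≈ 3.1939e+06, ∠D ≈ 147.96°
|T| = 4.289e+06 / 3.1939e+06 ≈ 1.3429
Gain = 20 log₁₀(1.3429) ≈ 2.56 dB
∠T = 129.50° − 147.96° = -18.46°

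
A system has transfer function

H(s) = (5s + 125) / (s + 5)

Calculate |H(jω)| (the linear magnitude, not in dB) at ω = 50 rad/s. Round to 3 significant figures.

Substitute s = j50:
Numerator: 5(j50) + 125 = 125 + j250
Denominator: (j50) + 5 = 5 + j50
|N| = √(125² + 250²) ≈ 279.51, ∠N ≈ 63.43°
|D| = √(5² + 50²) ≈ 50.249, ∠D ≈ 84.29°
|H| = 279.51 / 50.249 ≈ 5.5625

5.56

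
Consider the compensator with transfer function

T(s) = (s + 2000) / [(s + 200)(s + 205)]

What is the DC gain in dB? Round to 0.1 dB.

-26.2 dB

T(0) = 1·2000 / (200·205) ≈ 0.04878
20 log₁₀(0.04878) ≈ -26.24 dB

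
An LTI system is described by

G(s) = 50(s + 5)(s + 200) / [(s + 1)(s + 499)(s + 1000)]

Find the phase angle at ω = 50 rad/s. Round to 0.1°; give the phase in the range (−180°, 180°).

At s = jω = j50:
zero (s+5): 5 + j50 → |·| = √(5²+50²) = √2525 ≈ 50.249, ∠ = arctan(50/5) ≈ 84.29°
zero (s+200): 200 + j50 → |·| = √(200²+50²) = √42500 ≈ 206.16, ∠ = arctan(50/200) ≈ 14.04°
pole (s+1): 1 + j50 → |·| = √(1²+50²) = √2501 ≈ 50.01, ∠ = arctan(50/1) ≈ 88.85°
pole (s+499): 499 + j50 → |·| = √(499²+50²) = √251501 ≈ 501.5, ∠ = arctan(50/499) ≈ 5.72°
pole (s+1000): 1000 + j50 → |·| = √(1000²+50²) = √1002500 ≈ 1001.2, ∠ = arctan(50/1000) ≈ 2.86°
∠G = 98.33° − 97.43° = 0.90°

0.9°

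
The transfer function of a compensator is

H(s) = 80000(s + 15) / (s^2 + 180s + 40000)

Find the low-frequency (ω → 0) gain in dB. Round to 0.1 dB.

29.5 dB

H(0) = 80000·15 / 40000 = 30
20 log₁₀(30) ≈ 29.54 dB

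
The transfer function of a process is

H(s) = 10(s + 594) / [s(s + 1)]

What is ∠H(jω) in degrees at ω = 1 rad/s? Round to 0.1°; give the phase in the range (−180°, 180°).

-134.9°

At s = jω = j1:
zero (s+594): 594 + j1 → |·| = √(594²+1²) = √352837 ≈ 594, ∠ = arctan(1/594) ≈ 0.10°
pole (s+1): 1 + j1 → |·| = √(1²+1²) = √2 ≈ 1.4142, ∠ = arctan(1/1) ≈ 45.00°
pole at origin: |s| = 1, ∠ = 90.00° (in denominator)
∠H = 0.10° − 135.00° = -134.90°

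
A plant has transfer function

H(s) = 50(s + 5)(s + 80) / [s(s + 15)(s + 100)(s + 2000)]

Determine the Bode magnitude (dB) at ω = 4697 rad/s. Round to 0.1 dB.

-113.6 dB

At s = jω = j4697:
zero (s+5): 5 + j4697 → |·| = √(5²+4697²) = √22061834 ≈ 4697, ∠ = arctan(4697/5) ≈ 89.94°
zero (s+80): 80 + j4697 → |·| = √(80²+4697²) = √22068209 ≈ 4697.7, ∠ = arctan(4697/80) ≈ 89.02°
pole (s+15): 15 + j4697 → |·| = √(15²+4697²) = √22062034 ≈ 4697, ∠ = arctan(4697/15) ≈ 89.82°
pole (s+100): 100 + j4697 → |·| = √(100²+4697²) = √22071809 ≈ 4698.1, ∠ = arctan(4697/100) ≈ 88.78°
pole (s+2000): 2000 + j4697 → |·| = √(2000²+4697²) = √26061809 ≈ 5105.1, ∠ = arctan(4697/2000) ≈ 66.94°
pole at origin: |s| = 4697, ∠ = 90.00° (in denominator)
|H| = 50 · 2.2065e+07 / 5.2914e+14 ≈ 2.085e-06
Gain = 20 log₁₀(2.085e-06) ≈ -113.62 dB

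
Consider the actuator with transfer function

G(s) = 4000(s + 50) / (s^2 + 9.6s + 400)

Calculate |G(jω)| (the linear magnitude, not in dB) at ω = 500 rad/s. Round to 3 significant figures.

8.05

At s = jω = j500:
zero (s+50): 50 + j500 → |·| = √(50²+500²) = √252500 ≈ 502.49, ∠ = arctan(500/50) ≈ 84.29°
quadratic: (j500)² + 9.6·j500 + 400 = -249600 + j4800 → |·| ≈ 2.4965e+05, ∠ ≈ 178.90°
|G| = 4000 · 502.49 / 2.4965e+05 ≈ 8.0511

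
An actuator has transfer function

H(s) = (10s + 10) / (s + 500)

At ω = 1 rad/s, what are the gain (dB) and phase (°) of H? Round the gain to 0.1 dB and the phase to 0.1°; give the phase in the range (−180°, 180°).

-31.0 dB, 44.9°

Substitute s = j1:
Numerator: 10(j1) + 10 = 10 + j10
Denominator: (j1) + 500 = 500 + j1
|N| = √(10² + 10²) ≈ 14.142, ∠N ≈ 45.00°
|D| = √(500² + 1²) ≈ 500, ∠D ≈ 0.11°
|H| = 14.142 / 500 ≈ 0.028284
Gain = 20 log₁₀(0.028284) ≈ -30.97 dB
∠H = 45.00° − 0.11° = 44.89°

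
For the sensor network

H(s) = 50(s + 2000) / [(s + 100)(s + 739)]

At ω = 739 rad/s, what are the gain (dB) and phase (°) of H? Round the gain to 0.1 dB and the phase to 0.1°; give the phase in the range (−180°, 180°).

At s = jω = j739:
zero (s+2000): 2000 + j739 → |·| = √(2000²+739²) = √4546121 ≈ 2132.2, ∠ = arctan(739/2000) ≈ 20.28°
pole (s+100): 100 + j739 → |·| = √(100²+739²) = √556121 ≈ 745.74, ∠ = arctan(739/100) ≈ 82.29°
pole (s+739): 739 + j739 → |·| = √(739²+739²) = √1092242 ≈ 1045.1, ∠ = arctan(739/739) ≈ 45.00°
|H| = 50 · 2132.2 / 7.7937e+05 ≈ 0.13679
Gain = 20 log₁₀(0.13679) ≈ -17.28 dB
∠H = 20.28° − 127.29° = -107.01°

-17.3 dB, -107.0°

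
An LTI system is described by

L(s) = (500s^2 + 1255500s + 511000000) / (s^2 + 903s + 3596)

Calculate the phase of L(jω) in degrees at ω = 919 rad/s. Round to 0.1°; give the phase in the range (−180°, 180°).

-49.8°

Substitute s = j919:
Numerator: 500(j919)^2 + 1255500(j919) + 511000000 = 88719500 + j1153804500
Denominator: (j919)^2 + 903(j919) + 3596 = -840965 + j829857
|N| = √(88719500² + 1153804500²) ≈ 1.1572e+09, ∠N ≈ 85.60°
|D| = √(840965² + 829857²) ≈ 1.1815e+06, ∠D ≈ 135.38°
∠L = 85.60° − 135.38° = -49.78°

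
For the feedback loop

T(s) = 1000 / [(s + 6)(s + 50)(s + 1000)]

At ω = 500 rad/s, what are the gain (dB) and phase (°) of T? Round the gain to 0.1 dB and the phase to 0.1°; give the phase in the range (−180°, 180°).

At s = jω = j500:
pole (s+6): 6 + j500 → |·| = √(6²+500²) = √250036 ≈ 500.04, ∠ = arctan(500/6) ≈ 89.31°
pole (s+50): 50 + j500 → |·| = √(50²+500²) = √252500 ≈ 502.49, ∠ = arctan(500/50) ≈ 84.29°
pole (s+1000): 1000 + j500 → |·| = √(1000²+500²) = √1250000 ≈ 1118, ∠ = arctan(500/1000) ≈ 26.57°
|T| = 1000 / 2.8091e+08 ≈ 3.5599e-06
Gain = 20 log₁₀(3.5599e-06) ≈ -108.97 dB
∠T = 0.00° − 200.17° = -200.17° ≡ 159.83° (principal value)

-109.0 dB, 159.8°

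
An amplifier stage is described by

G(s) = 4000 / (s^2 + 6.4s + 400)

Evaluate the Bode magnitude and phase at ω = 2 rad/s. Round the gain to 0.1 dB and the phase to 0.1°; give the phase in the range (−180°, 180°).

20.1 dB, -1.9°

At s = jω = j2:
quadratic: (j2)² + 6.4·j2 + 400 = 396 + j12.8 → |·| ≈ 396.21, ∠ ≈ 1.85°
|G| = 4000 / 396.21 ≈ 10.096
Gain = 20 log₁₀(10.096) ≈ 20.08 dB
∠G = 0.00° − 1.85° = -1.85°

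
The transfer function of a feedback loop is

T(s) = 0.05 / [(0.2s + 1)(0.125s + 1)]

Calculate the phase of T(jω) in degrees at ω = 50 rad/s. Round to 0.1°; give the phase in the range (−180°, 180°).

-165.2°

At ω = 50 rad/s:
pole (1 + j50·0.2) = 1 + j10 → |·| ≈ 10.05, ∠ ≈ 84.29°
pole (1 + j50·0.125) = 1 + j6.25 → |·| ≈ 6.3295, ∠ ≈ 80.91°
∠T = (0°) − (84.29° + 80.91°) = -165.20°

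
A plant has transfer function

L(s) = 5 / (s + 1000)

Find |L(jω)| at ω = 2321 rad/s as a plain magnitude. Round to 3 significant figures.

Substitute s = j2321:
Numerator: 5 = 5 + j0
Denominator: (j2321) + 1000 = 1000 + j2321
|N| = √(5² + 0²) ≈ 5, ∠N ≈ 0.00°
|D| = √(1000² + 2321²) ≈ 2527.3, ∠D ≈ 66.69°
|L| = 5 / 2527.3 ≈ 0.0019784

0.00198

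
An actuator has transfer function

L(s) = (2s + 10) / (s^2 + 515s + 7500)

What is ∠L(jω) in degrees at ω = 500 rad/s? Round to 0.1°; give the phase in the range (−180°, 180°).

Substitute s = j500:
Numerator: 2(j500) + 10 = 10 + j1000
Denominator: (j500)^2 + 515(j500) + 7500 = -242500 + j257500
|N| = √(10² + 1000²) ≈ 1000, ∠N ≈ 89.43°
|D| = √(242500² + 257500²) ≈ 3.5371e+05, ∠D ≈ 133.28°
∠L = 89.43° − 133.28° = -43.85°

-43.9°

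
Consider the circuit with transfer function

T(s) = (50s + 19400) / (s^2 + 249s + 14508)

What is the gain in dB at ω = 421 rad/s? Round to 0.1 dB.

-16.6 dB

Substitute s = j421:
Numerator: 50(j421) + 19400 = 19400 + j21050
Denominator: (j421)^2 + 249(j421) + 14508 = -162733 + j104829
|N| = √(19400² + 21050²) ≈ 28626, ∠N ≈ 47.34°
|D| = √(162733² + 104829²) ≈ 1.9357e+05, ∠D ≈ 147.21°
|T| = 28626 / 1.9357e+05 ≈ 0.14788
Gain = 20 log₁₀(0.14788) ≈ -16.60 dB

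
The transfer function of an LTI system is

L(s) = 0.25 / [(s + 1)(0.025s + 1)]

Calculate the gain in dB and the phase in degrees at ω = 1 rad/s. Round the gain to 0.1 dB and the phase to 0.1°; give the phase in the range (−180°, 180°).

At ω = 1 rad/s:
pole (1 + j1·1) = 1 + j1 → |·| ≈ 1.4142, ∠ ≈ 45.00°
pole (1 + j1·0.025) = 1 + j0.025 → |·| ≈ 1.0003, ∠ ≈ 1.43°
|L| = 0.25 · 1 / (1.4142 · 1.0003) ≈ 0.17673
Gain = 20 log₁₀(0.17673) ≈ -15.05 dB
∠L = (0°) − (45.00° + 1.43°) = -46.43°

-15.1 dB, -46.4°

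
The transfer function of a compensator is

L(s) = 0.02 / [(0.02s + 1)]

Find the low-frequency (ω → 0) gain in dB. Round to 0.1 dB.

-34.0 dB

L(0) = 0.02 · 1 / 1 = 0.02
20 log₁₀(0.02) ≈ -33.98 dB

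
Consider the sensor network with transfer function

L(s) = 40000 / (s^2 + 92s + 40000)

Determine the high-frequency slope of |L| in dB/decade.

-40 dB/decade

Each pole contributes −20 dB/decade at high frequency; each zero contributes +20 dB/decade.
Net: 0 zero(s) − 2 pole(s) → -40 dB/decade.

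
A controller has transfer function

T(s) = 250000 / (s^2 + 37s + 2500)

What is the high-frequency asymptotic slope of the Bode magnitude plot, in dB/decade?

Each pole contributes −20 dB/decade at high frequency; each zero contributes +20 dB/decade.
Net: 0 zero(s) − 2 pole(s) → -40 dB/decade.

-40 dB/decade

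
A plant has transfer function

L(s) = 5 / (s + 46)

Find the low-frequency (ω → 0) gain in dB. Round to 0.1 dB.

-19.3 dB

L(0) = 5 / 46 ≈ 0.1087
20 log₁₀(0.1087) ≈ -19.28 dB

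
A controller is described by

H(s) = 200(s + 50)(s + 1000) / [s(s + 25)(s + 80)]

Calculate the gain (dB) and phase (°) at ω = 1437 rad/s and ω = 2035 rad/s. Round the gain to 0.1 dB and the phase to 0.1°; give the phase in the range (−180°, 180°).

At s = jω = j1437:
zero (s+50): 50 + j1437 → |·| = √(50²+1437²) = √2067469 ≈ 1437.9, ∠ = arctan(1437/50) ≈ 88.01°
zero (s+1000): 1000 + j1437 → |·| = √(1000²+1437²) = √3064969 ≈ 1750.7, ∠ = arctan(1437/1000) ≈ 55.17°
pole (s+25): 25 + j1437 → |·| = √(25²+1437²) = √2065594 ≈ 1437.2, ∠ = arctan(1437/25) ≈ 89.00°
pole (s+80): 80 + j1437 → |·| = √(80²+1437²) = √2071369 ≈ 1439.2, ∠ = arctan(1437/80) ≈ 86.81°
pole at origin: |s| = 1437, ∠ = 90.00° (in denominator)
|H| = 200 · 2.5173e+06 / 2.9723e+09 ≈ 0.16938
Gain = 20 log₁₀(0.16938) ≈ -15.42 dB
∠H = 143.18° − 265.81° = -122.63°

At s = jω = j2035:
zero (s+50): 50 + j2035 → |·| = √(50²+2035²) = √4143725 ≈ 2035.6, ∠ = arctan(2035/50) ≈ 88.59°
zero (s+1000): 1000 + j2035 → |·| = √(1000²+2035²) = √5141225 ≈ 2267.4, ∠ = arctan(2035/1000) ≈ 63.83°
pole (s+25): 25 + j2035 → |·| = √(25²+2035²) = √4141850 ≈ 2035.2, ∠ = arctan(2035/25) ≈ 89.30°
pole (s+80): 80 + j2035 → |·| = √(80²+2035²) = √4147625 ≈ 2036.6, ∠ = arctan(2035/80) ≈ 87.75°
pole at origin: |s| = 2035, ∠ = 90.00° (in denominator)
|H| = 200 · 4.6155e+06 / 8.4348e+09 ≈ 0.10944
Gain = 20 log₁₀(0.10944) ≈ -19.22 dB
∠H = 152.42° − 267.05° = -114.63°

ω = 1437: -15.4 dB, -122.6°; ω = 2035: -19.2 dB, -114.6°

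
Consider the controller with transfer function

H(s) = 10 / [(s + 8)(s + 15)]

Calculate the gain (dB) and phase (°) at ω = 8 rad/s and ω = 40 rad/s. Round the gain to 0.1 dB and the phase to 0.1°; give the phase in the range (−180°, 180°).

At s = jω = j8:
pole (s+8): 8 + j8 → |·| = √(8²+8²) = √128 ≈ 11.314, ∠ = arctan(8/8) ≈ 45.00°
pole (s+15): 15 + j8 → |·| = √(15²+8²) = √289 ≈ 17, ∠ = arctan(8/15) ≈ 28.07°
|H| = 10 / 192.34 ≈ 0.051991
Gain = 20 log₁₀(0.051991) ≈ -25.68 dB
∠H = 0.00° − 73.07° = -73.07°

At s = jω = j40:
pole (s+8): 8 + j40 → |·| = √(8²+40²) = √1664 ≈ 40.792, ∠ = arctan(40/8) ≈ 78.69°
pole (s+15): 15 + j40 → |·| = √(15²+40²) = √1825 ≈ 42.72, ∠ = arctan(40/15) ≈ 69.44°
|H| = 10 / 1742.6 ≈ 0.0057386
Gain = 20 log₁₀(0.0057386) ≈ -44.82 dB
∠H = 0.00° − 148.13° = -148.13°

ω = 8: -25.7 dB, -73.1°; ω = 40: -44.8 dB, -148.1°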